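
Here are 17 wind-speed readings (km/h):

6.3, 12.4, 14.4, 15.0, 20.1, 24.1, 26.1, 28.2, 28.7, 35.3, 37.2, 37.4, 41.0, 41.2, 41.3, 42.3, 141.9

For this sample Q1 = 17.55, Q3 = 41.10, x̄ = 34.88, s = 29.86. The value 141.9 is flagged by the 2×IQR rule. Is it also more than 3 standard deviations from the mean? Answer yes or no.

yes

z = (141.9 − 34.88) / 29.86 = 3.58.
|z| = 3.58 > 3.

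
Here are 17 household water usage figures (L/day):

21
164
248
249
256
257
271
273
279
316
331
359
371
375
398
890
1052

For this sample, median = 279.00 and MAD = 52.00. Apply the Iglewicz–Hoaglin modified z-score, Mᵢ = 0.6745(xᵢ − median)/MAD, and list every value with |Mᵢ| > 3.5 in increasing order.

890, 1052

|Mᵢ| > 3.5 ⇔ |xᵢ − 279.00| > 3.5·52.00/0.6745 = 269.83.
So outliers lie outside [9.17, 548.83].
890: M = 7.93 → outlier.
1052: M = 10.03 → outlier.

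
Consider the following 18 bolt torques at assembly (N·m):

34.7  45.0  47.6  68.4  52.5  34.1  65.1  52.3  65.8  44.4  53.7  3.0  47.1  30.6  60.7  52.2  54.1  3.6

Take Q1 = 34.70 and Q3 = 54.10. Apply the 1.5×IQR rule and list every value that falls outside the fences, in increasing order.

3.0, 3.6

IQR = Q3 − Q1 = 54.10 − 34.70 = 19.40.
Lower fence = Q1 − 1.5·IQR = 34.70 − 29.10 = 5.60.
Upper fence = Q3 + 1.5·IQR = 54.10 + 29.10 = 83.20.
3.0 < 5.60 → outlier.
3.6 < 5.60 → outlier.
All remaining values lie within [5.60, 83.20].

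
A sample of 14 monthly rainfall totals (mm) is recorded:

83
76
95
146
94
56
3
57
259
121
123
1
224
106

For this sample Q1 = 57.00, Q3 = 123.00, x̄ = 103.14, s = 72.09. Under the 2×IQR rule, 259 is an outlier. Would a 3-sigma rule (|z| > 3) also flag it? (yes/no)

no

z = (259 − 103.14) / 72.09 = 2.16.
|z| = 2.16 ≤ 3.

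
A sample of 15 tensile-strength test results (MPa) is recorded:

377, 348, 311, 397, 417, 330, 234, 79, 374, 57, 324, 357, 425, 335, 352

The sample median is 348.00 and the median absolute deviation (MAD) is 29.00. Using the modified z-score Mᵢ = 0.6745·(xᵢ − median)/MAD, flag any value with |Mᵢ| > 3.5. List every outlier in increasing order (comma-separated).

57, 79

|Mᵢ| > 3.5 ⇔ |xᵢ − 348.00| > 3.5·29.00/0.6745 = 150.48.
So outliers lie outside [197.52, 498.48].
57: M = -6.77 → outlier.
79: M = -6.26 → outlier.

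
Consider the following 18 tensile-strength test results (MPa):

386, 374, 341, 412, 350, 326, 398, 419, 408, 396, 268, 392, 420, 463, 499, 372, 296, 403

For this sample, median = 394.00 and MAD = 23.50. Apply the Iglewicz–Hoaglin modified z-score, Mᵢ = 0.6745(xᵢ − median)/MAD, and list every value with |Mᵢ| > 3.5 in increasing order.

|Mᵢ| > 3.5 ⇔ |xᵢ − 394.00| > 3.5·23.50/0.6745 = 121.94.
So outliers lie outside [272.06, 515.94].
268: M = -3.62 → outlier.

268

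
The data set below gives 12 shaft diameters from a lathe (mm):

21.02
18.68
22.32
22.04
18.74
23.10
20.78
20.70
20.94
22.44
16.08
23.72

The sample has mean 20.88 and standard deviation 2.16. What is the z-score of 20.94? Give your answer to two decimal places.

0.03

z = (20.94 − 20.88) / 2.16 = 0.03.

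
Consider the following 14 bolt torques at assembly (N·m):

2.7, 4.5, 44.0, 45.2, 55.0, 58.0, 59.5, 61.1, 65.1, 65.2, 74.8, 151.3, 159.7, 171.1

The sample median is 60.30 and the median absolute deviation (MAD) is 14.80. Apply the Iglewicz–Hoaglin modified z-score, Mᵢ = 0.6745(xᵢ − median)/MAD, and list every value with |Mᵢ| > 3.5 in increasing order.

|Mᵢ| > 3.5 ⇔ |xᵢ − 60.30| > 3.5·14.80/0.6745 = 76.80.
So outliers lie outside [-16.50, 137.10].
151.3: M = 4.15 → outlier.
159.7: M = 4.53 → outlier.
171.1: M = 5.05 → outlier.

151.3, 159.7, 171.1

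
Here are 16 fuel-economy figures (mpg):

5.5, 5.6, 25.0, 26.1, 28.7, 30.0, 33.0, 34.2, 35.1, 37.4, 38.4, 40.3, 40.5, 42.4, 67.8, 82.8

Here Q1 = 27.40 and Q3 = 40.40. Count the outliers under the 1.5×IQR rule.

IQR = 13.00; fences at 27.40 − 19.50 = 7.90 and 40.40 + 19.50 = 59.90.
Outside the cutoffs: 5.5, 5.6, 67.8, 82.8.

4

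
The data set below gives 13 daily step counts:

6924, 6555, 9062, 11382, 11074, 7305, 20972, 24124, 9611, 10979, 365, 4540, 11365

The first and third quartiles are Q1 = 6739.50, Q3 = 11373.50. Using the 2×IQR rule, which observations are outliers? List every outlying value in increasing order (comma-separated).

IQR = Q3 − Q1 = 11373.50 − 6739.50 = 4634.00.
Lower fence = Q1 − 2·IQR = 6739.50 − 9268.00 = -2528.50.
Upper fence = Q3 + 2·IQR = 11373.50 + 9268.00 = 20641.50.
20972 > 20641.50 → outlier.
24124 > 20641.50 → outlier.
All remaining values lie within [-2528.50, 20641.50].

20972, 24124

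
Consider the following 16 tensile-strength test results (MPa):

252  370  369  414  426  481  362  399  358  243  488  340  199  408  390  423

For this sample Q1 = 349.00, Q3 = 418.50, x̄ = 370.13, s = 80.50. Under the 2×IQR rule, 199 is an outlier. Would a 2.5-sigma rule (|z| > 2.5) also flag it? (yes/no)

z = (199 − 370.13) / 80.50 = -2.13.
|z| = 2.13 ≤ 2.5.

no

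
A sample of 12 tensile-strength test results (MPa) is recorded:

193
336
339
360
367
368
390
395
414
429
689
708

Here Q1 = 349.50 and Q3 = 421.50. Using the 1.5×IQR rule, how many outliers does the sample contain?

IQR = 72.00; fences at 349.50 − 108.00 = 241.50 and 421.50 + 108.00 = 529.50.
Outside the cutoffs: 193, 689, 708.

3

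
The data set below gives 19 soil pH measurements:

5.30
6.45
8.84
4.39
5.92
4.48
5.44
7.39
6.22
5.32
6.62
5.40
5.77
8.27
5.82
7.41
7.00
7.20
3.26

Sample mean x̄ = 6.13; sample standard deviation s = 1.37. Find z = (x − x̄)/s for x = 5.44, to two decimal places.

z = (5.44 − 6.13) / 1.37 = -0.50.

-0.50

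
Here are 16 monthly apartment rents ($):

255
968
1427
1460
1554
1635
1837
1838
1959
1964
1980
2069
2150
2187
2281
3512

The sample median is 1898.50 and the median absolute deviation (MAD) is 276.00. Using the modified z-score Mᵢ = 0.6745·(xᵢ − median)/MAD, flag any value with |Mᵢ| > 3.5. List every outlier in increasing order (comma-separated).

255, 3512

|Mᵢ| > 3.5 ⇔ |xᵢ − 1898.50| > 3.5·276.00/0.6745 = 1432.17.
So outliers lie outside [466.33, 3330.67].
255: M = -4.02 → outlier.
3512: M = 3.94 → outlier.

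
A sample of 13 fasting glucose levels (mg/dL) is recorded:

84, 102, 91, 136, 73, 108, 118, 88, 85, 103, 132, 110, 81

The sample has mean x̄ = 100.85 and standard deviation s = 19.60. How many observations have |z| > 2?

Cutoffs: x̄ ± 2s = [61.65, 140.05].
Every value lies within the cutoffs.

0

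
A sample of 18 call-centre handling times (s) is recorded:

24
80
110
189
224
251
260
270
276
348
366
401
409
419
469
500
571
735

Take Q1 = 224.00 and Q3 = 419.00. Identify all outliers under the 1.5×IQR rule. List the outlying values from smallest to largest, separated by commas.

IQR = Q3 − Q1 = 419.00 − 224.00 = 195.00.
Lower fence = Q1 − 1.5·IQR = 224.00 − 292.50 = -68.50.
Upper fence = Q3 + 1.5·IQR = 419.00 + 292.50 = 711.50.
735 > 711.50 → outlier.
All remaining values lie within [-68.50, 711.50].

735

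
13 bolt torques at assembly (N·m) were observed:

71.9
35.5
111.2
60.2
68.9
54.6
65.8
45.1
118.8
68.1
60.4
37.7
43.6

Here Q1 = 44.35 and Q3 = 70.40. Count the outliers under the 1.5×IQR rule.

IQR = 26.05; fences at 44.35 − 39.075 = 5.275 and 70.40 + 39.075 = 109.475.
Outside the cutoffs: 111.2, 118.8.

2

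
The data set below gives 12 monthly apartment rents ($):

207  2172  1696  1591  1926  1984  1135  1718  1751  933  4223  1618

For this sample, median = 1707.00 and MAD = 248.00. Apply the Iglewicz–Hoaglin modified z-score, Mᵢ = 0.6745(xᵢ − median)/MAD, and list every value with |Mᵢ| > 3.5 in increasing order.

|Mᵢ| > 3.5 ⇔ |xᵢ − 1707.00| > 3.5·248.00/0.6745 = 1286.88.
So outliers lie outside [420.12, 2993.88].
207: M = -4.08 → outlier.
4223: M = 6.84 → outlier.

207, 4223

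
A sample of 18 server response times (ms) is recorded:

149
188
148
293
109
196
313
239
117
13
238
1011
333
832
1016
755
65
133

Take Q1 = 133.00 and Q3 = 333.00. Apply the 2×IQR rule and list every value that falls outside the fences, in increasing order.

IQR = Q3 − Q1 = 333.00 − 133.00 = 200.00.
Lower fence = Q1 − 2·IQR = 133.00 − 400.00 = -267.00.
Upper fence = Q3 + 2·IQR = 333.00 + 400.00 = 733.00.
755 > 733.00 → outlier.
832 > 733.00 → outlier.
1011 > 733.00 → outlier.
1016 > 733.00 → outlier.
All remaining values lie within [-267.00, 733.00].

755, 832, 1011, 1016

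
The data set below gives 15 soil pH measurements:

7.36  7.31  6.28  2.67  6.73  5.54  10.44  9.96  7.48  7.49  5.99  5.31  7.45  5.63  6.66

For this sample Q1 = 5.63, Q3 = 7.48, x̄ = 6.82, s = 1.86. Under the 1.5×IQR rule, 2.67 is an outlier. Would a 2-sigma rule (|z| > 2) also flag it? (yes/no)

yes

z = (2.67 − 6.82) / 1.86 = -2.23.
|z| = 2.23 > 2.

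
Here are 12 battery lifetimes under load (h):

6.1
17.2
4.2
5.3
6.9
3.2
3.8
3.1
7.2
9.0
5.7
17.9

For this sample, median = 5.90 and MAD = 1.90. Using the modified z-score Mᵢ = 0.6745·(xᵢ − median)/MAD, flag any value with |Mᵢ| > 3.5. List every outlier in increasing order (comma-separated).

17.2, 17.9

|Mᵢ| > 3.5 ⇔ |xᵢ − 5.90| > 3.5·1.90/0.6745 = 9.86.
So outliers lie outside [-3.96, 15.76].
17.2: M = 4.01 → outlier.
17.9: M = 4.26 → outlier.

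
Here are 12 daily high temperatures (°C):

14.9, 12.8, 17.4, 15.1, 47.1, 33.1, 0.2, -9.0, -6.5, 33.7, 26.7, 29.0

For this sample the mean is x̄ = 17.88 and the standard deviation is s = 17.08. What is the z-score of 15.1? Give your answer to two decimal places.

z = (15.1 − 17.88) / 17.08 = -0.16.

-0.16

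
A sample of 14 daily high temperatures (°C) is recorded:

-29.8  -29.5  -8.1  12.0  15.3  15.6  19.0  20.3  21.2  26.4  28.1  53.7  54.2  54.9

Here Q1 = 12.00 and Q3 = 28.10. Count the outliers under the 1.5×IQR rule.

IQR = 16.10; fences at 12.00 − 24.15 = -12.15 and 28.10 + 24.15 = 52.25.
Outside the cutoffs: -29.8, -29.5, 53.7, 54.2, 54.9.

5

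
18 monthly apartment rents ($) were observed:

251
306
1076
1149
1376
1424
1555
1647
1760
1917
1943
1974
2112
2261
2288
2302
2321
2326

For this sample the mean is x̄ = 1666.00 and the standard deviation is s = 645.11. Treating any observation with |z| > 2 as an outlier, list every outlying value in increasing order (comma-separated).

Cutoffs at x̄ ± 2s: 1666.00 ± 2·645.11 = [375.78, 2956.22].
251: z = -2.19, |z| > 2 → outlier.
306: z = -2.11, |z| > 2 → outlier.
Every other value lies within [375.78, 2956.22].

251, 306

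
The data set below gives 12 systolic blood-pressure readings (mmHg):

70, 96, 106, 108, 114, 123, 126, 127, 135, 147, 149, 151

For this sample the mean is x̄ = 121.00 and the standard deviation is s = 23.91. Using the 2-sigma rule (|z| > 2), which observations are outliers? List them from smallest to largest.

Cutoffs at x̄ ± 2s: 121.00 ± 2·23.91 = [73.18, 168.82].
70: z = -2.13, |z| > 2 → outlier.
Every other value lies within [73.18, 168.82].

70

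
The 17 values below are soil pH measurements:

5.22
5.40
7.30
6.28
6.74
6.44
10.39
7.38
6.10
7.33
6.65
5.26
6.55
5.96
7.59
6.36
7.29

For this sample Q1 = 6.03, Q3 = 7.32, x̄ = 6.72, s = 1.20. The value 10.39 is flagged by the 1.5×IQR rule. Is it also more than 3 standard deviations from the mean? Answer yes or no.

z = (10.39 − 6.72) / 1.20 = 3.06.
|z| = 3.06 > 3.

yes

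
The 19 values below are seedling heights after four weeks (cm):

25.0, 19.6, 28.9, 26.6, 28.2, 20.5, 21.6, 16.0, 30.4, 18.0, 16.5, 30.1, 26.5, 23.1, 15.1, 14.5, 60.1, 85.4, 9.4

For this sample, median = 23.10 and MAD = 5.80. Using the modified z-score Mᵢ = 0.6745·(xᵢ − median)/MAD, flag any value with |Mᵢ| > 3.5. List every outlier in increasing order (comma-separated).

60.1, 85.4

|Mᵢ| > 3.5 ⇔ |xᵢ − 23.10| > 3.5·5.80/0.6745 = 30.10.
So outliers lie outside [-7.00, 53.20].
60.1: M = 4.30 → outlier.
85.4: M = 7.25 → outlier.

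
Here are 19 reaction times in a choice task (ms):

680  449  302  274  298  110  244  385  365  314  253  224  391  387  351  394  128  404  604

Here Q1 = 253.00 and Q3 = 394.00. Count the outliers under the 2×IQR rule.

1

IQR = 141.00; fences at 253.00 − 282.00 = -29.00 and 394.00 + 282.00 = 676.00.
Outside the cutoffs: 680.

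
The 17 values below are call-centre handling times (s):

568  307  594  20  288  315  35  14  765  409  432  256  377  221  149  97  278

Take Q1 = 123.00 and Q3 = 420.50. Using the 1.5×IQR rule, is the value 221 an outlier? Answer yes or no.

IQR = Q3 − Q1 = 420.50 − 123.00 = 297.50.
Lower fence = Q1 − 1.5·IQR = 123.00 − 446.25 = -323.25.
Upper fence = Q3 + 1.5·IQR = 420.50 + 446.25 = 866.75.
221 lies within [-323.25, 866.75].

no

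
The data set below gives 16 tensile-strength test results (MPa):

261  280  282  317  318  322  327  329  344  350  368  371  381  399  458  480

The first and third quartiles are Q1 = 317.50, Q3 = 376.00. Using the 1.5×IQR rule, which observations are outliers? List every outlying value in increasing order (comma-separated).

480

IQR = Q3 − Q1 = 376.00 − 317.50 = 58.50.
Lower fence = Q1 − 1.5·IQR = 317.50 − 87.75 = 229.75.
Upper fence = Q3 + 1.5·IQR = 376.00 + 87.75 = 463.75.
480 > 463.75 → outlier.
All remaining values lie within [229.75, 463.75].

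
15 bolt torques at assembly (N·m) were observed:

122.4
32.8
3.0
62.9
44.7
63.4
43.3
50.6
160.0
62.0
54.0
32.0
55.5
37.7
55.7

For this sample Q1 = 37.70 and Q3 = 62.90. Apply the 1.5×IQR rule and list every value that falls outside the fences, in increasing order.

IQR = Q3 − Q1 = 62.90 − 37.70 = 25.20.
Lower fence = Q1 − 1.5·IQR = 37.70 − 37.80 = -0.10.
Upper fence = Q3 + 1.5·IQR = 62.90 + 37.80 = 100.70.
122.4 > 100.70 → outlier.
160.0 > 100.70 → outlier.
All remaining values lie within [-0.10, 100.70].

122.4, 160.0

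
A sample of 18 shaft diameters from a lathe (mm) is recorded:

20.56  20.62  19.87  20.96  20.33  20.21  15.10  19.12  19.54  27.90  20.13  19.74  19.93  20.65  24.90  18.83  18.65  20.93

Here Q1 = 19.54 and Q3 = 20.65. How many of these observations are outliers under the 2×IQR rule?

3

IQR = 1.11; fences at 19.54 − 2.22 = 17.32 and 20.65 + 2.22 = 22.87.
Outside the cutoffs: 15.10, 24.90, 27.90.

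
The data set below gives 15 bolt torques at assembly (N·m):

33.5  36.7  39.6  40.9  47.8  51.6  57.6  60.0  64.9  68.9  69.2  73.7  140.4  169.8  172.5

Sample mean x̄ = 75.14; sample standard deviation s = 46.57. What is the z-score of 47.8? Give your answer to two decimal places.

z = (47.8 − 75.14) / 46.57 = -0.59.

-0.59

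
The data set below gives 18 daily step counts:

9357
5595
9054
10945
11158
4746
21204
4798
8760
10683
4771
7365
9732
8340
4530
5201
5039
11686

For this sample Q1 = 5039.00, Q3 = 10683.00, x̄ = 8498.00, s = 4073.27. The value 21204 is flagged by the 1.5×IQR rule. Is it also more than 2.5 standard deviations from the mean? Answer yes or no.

yes

z = (21204 − 8498.00) / 4073.27 = 3.12.
|z| = 3.12 > 2.5.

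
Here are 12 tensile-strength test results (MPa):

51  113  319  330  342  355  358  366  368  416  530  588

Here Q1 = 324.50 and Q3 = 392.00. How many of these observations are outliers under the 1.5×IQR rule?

4

IQR = 67.50; fences at 324.50 − 101.25 = 223.25 and 392.00 + 101.25 = 493.25.
Outside the cutoffs: 51, 113, 530, 588.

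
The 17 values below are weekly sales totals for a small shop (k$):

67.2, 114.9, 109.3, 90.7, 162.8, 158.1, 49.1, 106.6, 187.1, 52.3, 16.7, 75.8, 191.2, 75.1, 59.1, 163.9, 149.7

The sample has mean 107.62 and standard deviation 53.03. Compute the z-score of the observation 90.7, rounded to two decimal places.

-0.32

z = (90.7 − 107.62) / 53.03 = -0.32.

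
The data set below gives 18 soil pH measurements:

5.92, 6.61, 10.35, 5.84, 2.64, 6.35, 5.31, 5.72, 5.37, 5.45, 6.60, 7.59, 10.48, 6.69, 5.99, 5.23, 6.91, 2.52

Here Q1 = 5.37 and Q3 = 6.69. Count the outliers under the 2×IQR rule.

IQR = 1.32; fences at 5.37 − 2.64 = 2.73 and 6.69 + 2.64 = 9.33.
Outside the cutoffs: 2.52, 2.64, 10.35, 10.48.

4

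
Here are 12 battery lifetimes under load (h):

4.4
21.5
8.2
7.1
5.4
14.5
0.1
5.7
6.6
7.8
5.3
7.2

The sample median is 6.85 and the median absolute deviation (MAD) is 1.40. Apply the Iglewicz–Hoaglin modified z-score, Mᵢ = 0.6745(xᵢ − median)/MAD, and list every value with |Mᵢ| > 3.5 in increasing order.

|Mᵢ| > 3.5 ⇔ |xᵢ − 6.85| > 3.5·1.40/0.6745 = 7.26.
So outliers lie outside [-0.41, 14.11].
14.5: M = 3.69 → outlier.
21.5: M = 7.06 → outlier.

14.5, 21.5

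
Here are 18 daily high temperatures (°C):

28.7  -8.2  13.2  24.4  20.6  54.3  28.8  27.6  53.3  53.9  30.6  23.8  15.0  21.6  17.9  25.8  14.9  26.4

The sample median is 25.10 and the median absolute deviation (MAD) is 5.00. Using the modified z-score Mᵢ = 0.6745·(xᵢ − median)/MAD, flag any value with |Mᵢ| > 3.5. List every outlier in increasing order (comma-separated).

|Mᵢ| > 3.5 ⇔ |xᵢ − 25.10| > 3.5·5.00/0.6745 = 25.95.
So outliers lie outside [-0.85, 51.05].
-8.2: M = -4.49 → outlier.
53.3: M = 3.80 → outlier.
53.9: M = 3.89 → outlier.
54.3: M = 3.94 → outlier.

-8.2, 53.3, 53.9, 54.3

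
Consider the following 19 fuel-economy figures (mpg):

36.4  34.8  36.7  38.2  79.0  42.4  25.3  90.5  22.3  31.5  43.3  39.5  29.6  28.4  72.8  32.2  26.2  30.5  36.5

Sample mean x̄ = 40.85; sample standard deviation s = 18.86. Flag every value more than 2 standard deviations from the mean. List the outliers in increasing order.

79.0, 90.5

Cutoffs at x̄ ± 2s: 40.85 ± 2·18.86 = [3.13, 78.57].
79.0: z = 2.02, |z| > 2 → outlier.
90.5: z = 2.63, |z| > 2 → outlier.
Every other value lies within [3.13, 78.57].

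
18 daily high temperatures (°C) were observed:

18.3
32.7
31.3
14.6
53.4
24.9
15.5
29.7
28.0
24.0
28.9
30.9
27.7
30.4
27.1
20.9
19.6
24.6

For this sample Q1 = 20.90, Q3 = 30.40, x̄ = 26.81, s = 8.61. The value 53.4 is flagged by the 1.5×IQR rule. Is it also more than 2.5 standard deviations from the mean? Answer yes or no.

yes

z = (53.4 − 26.81) / 8.61 = 3.09.
|z| = 3.09 > 2.5.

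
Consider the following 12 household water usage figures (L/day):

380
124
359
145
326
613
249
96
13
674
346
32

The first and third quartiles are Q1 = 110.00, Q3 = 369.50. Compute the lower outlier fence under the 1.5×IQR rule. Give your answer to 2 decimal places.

IQR = Q3 − Q1 = 369.50 − 110.00 = 259.50.
Lower fence = Q1 − 1.5·IQR = 110.00 − 389.25 = -279.25.
Upper fence = Q3 + 1.5·IQR = 369.50 + 389.25 = 758.75.

-279.25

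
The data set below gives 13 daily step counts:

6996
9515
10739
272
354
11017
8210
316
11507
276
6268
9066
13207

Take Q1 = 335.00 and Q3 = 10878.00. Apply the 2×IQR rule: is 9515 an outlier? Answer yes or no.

IQR = Q3 − Q1 = 10878.00 − 335.00 = 10543.00.
Lower fence = Q1 − 2·IQR = 335.00 − 21086.00 = -20751.00.
Upper fence = Q3 + 2·IQR = 10878.00 + 21086.00 = 31964.00.
9515 lies within [-20751.00, 31964.00].

no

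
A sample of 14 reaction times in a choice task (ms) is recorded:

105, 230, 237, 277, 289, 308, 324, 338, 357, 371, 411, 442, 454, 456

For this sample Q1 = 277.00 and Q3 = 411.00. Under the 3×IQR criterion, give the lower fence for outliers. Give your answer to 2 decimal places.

IQR = Q3 − Q1 = 411.00 − 277.00 = 134.00.
Lower fence = Q1 − 3·IQR = 277.00 − 402.00 = -125.00.
Upper fence = Q3 + 3·IQR = 411.00 + 402.00 = 813.00.

-125.00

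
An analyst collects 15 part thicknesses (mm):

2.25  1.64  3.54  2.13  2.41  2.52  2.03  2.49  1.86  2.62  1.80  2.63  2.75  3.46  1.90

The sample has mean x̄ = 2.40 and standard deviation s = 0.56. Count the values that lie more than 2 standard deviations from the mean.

1

Cutoffs: x̄ ± 2s = [1.28, 3.52].
Outside the cutoffs: 3.54.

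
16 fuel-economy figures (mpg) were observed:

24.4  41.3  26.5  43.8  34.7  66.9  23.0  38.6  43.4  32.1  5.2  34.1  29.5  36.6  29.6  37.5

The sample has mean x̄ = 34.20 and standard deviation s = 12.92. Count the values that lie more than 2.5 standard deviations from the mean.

Cutoffs: x̄ ± 2.5s = [1.90, 66.50].
Outside the cutoffs: 66.9.

1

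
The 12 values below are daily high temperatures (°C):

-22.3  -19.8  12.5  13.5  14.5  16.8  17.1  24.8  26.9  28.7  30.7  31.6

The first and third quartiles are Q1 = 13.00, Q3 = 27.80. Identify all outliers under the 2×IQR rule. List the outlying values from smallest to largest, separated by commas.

IQR = Q3 − Q1 = 27.80 − 13.00 = 14.80.
Lower fence = Q1 − 2·IQR = 13.00 − 29.60 = -16.60.
Upper fence = Q3 + 2·IQR = 27.80 + 29.60 = 57.40.
-22.3 < -16.60 → outlier.
-19.8 < -16.60 → outlier.
All remaining values lie within [-16.60, 57.40].

-22.3, -19.8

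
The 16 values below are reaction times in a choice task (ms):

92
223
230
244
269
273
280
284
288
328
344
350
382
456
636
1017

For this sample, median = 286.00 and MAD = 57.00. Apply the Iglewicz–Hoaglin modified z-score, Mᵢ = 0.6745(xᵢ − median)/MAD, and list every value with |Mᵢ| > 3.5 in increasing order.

|Mᵢ| > 3.5 ⇔ |xᵢ − 286.00| > 3.5·57.00/0.6745 = 295.77.
So outliers lie outside [-9.77, 581.77].
636: M = 4.14 → outlier.
1017: M = 8.65 → outlier.

636, 1017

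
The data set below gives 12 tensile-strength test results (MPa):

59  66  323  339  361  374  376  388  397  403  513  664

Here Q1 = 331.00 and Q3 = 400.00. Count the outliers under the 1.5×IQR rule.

4

IQR = 69.00; fences at 331.00 − 103.50 = 227.50 and 400.00 + 103.50 = 503.50.
Outside the cutoffs: 59, 66, 513, 664.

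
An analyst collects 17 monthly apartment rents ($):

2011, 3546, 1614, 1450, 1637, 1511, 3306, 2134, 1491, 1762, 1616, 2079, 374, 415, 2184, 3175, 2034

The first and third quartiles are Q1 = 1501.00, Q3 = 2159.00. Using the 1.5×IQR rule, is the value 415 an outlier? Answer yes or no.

yes

IQR = Q3 − Q1 = 2159.00 − 1501.00 = 658.00.
Lower fence = Q1 − 1.5·IQR = 1501.00 − 987.00 = 514.00.
Upper fence = Q3 + 1.5·IQR = 2159.00 + 987.00 = 3146.00.
415 lies below the lower fence.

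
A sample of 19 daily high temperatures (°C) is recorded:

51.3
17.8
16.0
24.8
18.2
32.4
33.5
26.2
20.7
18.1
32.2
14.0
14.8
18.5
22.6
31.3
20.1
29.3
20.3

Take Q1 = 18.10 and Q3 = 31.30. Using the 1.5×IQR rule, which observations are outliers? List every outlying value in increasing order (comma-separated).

51.3

IQR = Q3 − Q1 = 31.30 − 18.10 = 13.20.
Lower fence = Q1 − 1.5·IQR = 18.10 − 19.80 = -1.70.
Upper fence = Q3 + 1.5·IQR = 31.30 + 19.80 = 51.10.
51.3 > 51.10 → outlier.
All remaining values lie within [-1.70, 51.10].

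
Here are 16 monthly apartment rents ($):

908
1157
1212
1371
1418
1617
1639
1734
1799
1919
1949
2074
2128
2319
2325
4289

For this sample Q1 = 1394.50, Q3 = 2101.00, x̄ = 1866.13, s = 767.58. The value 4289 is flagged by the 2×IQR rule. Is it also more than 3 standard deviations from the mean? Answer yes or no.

yes

z = (4289 − 1866.13) / 767.58 = 3.16.
|z| = 3.16 > 3.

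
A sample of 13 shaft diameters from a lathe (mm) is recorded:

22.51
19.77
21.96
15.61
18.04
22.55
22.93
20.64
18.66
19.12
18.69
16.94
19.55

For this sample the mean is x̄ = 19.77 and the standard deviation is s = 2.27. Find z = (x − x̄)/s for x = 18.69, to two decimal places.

z = (18.69 − 19.77) / 2.27 = -0.48.

-0.48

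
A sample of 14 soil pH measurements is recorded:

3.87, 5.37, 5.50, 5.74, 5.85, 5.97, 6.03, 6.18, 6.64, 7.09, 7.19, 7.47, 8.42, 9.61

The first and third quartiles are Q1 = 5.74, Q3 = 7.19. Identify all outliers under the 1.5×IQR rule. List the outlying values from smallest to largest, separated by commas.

IQR = Q3 − Q1 = 7.19 − 5.74 = 1.45.
Lower fence = Q1 − 1.5·IQR = 5.74 − 2.175 = 3.565.
Upper fence = Q3 + 1.5·IQR = 7.19 + 2.175 = 9.365.
9.61 > 9.365 → outlier.
All remaining values lie within [3.565, 9.365].

9.61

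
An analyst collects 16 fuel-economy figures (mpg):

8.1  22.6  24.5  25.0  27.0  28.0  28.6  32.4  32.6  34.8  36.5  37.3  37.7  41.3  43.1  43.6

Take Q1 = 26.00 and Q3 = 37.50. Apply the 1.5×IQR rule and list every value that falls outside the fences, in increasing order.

8.1

IQR = Q3 − Q1 = 37.50 − 26.00 = 11.50.
Lower fence = Q1 − 1.5·IQR = 26.00 − 17.25 = 8.75.
Upper fence = Q3 + 1.5·IQR = 37.50 + 17.25 = 54.75.
8.1 < 8.75 → outlier.
All remaining values lie within [8.75, 54.75].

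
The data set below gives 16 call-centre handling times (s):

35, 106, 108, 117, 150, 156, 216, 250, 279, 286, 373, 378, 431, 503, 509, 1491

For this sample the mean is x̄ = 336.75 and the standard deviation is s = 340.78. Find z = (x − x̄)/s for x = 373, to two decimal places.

z = (373 − 336.75) / 340.78 = 0.11.

0.11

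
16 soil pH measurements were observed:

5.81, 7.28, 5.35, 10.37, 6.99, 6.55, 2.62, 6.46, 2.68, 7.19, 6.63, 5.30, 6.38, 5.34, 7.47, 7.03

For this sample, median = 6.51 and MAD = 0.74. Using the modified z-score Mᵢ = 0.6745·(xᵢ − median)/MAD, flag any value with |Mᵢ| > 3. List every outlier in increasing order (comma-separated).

2.62, 2.68, 10.37

|Mᵢ| > 3 ⇔ |xᵢ − 6.51| > 3·0.74/0.6745 = 3.29.
So outliers lie outside [3.22, 9.80].
2.62: M = -3.55 → outlier.
2.68: M = -3.49 → outlier.
10.37: M = 3.52 → outlier.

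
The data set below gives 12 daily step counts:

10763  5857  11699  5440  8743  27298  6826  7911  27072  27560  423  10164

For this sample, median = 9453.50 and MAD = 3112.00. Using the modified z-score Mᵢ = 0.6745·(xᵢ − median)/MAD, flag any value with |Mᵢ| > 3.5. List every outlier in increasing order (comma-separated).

|Mᵢ| > 3.5 ⇔ |xᵢ − 9453.50| > 3.5·3112.00/0.6745 = 16148.26.
So outliers lie outside [-6694.76, 25601.76].
27072: M = 3.82 → outlier.
27298: M = 3.87 → outlier.
27560: M = 3.92 → outlier.

27072, 27298, 27560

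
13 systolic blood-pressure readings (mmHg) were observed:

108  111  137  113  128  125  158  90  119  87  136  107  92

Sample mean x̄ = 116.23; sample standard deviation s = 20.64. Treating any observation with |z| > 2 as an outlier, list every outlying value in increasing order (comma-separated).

Cutoffs at x̄ ± 2s: 116.23 ± 2·20.64 = [74.95, 157.51].
158: z = 2.02, |z| > 2 → outlier.
Every other value lies within [74.95, 157.51].

158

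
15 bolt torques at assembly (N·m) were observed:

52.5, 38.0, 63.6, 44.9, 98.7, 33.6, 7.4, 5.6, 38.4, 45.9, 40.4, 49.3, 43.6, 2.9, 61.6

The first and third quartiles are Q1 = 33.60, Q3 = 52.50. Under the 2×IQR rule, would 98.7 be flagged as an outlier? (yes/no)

IQR = Q3 − Q1 = 52.50 − 33.60 = 18.90.
Lower fence = Q1 − 2·IQR = 33.60 − 37.80 = -4.20.
Upper fence = Q3 + 2·IQR = 52.50 + 37.80 = 90.30.
98.7 lies above the upper fence.

yes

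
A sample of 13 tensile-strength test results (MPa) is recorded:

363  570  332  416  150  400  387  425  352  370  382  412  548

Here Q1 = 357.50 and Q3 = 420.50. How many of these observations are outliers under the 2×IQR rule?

IQR = 63.00; fences at 357.50 − 126.00 = 231.50 and 420.50 + 126.00 = 546.50.
Outside the cutoffs: 150, 548, 570.

3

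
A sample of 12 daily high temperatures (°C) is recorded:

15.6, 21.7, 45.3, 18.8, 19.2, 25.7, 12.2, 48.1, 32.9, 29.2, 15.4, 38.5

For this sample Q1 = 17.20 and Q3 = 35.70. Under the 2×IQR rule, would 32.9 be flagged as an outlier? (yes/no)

IQR = Q3 − Q1 = 35.70 − 17.20 = 18.50.
Lower fence = Q1 − 2·IQR = 17.20 − 37.00 = -19.80.
Upper fence = Q3 + 2·IQR = 35.70 + 37.00 = 72.70.
32.9 lies within [-19.80, 72.70].

no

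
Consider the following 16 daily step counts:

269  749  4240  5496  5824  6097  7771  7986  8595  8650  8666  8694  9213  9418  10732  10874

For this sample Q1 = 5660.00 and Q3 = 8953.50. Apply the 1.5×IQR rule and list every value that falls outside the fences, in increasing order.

269

IQR = Q3 − Q1 = 8953.50 − 5660.00 = 3293.50.
Lower fence = Q1 − 1.5·IQR = 5660.00 − 4940.25 = 719.75.
Upper fence = Q3 + 1.5·IQR = 8953.50 + 4940.25 = 13893.75.
269 < 719.75 → outlier.
All remaining values lie within [719.75, 13893.75].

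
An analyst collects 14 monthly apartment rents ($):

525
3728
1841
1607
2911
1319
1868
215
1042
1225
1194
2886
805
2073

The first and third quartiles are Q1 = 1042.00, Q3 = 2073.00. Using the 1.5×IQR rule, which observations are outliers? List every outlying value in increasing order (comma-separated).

3728

IQR = Q3 − Q1 = 2073.00 − 1042.00 = 1031.00.
Lower fence = Q1 − 1.5·IQR = 1042.00 − 1546.50 = -504.50.
Upper fence = Q3 + 1.5·IQR = 2073.00 + 1546.50 = 3619.50.
3728 > 3619.50 → outlier.
All remaining values lie within [-504.50, 3619.50].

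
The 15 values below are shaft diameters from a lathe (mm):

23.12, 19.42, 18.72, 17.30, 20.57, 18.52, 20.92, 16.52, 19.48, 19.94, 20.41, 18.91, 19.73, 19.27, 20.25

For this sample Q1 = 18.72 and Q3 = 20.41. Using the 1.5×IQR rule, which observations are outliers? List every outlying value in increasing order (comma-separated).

23.12

IQR = Q3 − Q1 = 20.41 − 18.72 = 1.69.
Lower fence = Q1 − 1.5·IQR = 18.72 − 2.535 = 16.185.
Upper fence = Q3 + 1.5·IQR = 20.41 + 2.535 = 22.945.
23.12 > 22.945 → outlier.
All remaining values lie within [16.185, 22.945].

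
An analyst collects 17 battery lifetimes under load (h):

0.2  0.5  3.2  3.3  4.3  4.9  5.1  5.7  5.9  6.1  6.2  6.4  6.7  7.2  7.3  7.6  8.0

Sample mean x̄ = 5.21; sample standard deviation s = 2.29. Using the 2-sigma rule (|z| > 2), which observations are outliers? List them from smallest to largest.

Cutoffs at x̄ ± 2s: 5.21 ± 2·2.29 = [0.63, 9.79].
0.2: z = -2.19, |z| > 2 → outlier.
0.5: z = -2.06, |z| > 2 → outlier.
Every other value lies within [0.63, 9.79].

0.2, 0.5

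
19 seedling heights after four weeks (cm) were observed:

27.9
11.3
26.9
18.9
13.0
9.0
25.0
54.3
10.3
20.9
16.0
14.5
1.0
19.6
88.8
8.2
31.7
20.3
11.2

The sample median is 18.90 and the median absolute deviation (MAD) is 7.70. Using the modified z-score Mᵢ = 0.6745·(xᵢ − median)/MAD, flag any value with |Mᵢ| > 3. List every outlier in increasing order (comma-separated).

|Mᵢ| > 3 ⇔ |xᵢ − 18.90| > 3·7.70/0.6745 = 34.25.
So outliers lie outside [-15.35, 53.15].
54.3: M = 3.10 → outlier.
88.8: M = 6.12 → outlier.

54.3, 88.8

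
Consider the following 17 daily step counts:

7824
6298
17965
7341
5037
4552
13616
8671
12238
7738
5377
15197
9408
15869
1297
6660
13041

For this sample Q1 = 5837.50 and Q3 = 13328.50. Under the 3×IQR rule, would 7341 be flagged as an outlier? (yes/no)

no

IQR = Q3 − Q1 = 13328.50 − 5837.50 = 7491.00.
Lower fence = Q1 − 3·IQR = 5837.50 − 22473.00 = -16635.50.
Upper fence = Q3 + 3·IQR = 13328.50 + 22473.00 = 35801.50.
7341 lies within [-16635.50, 35801.50].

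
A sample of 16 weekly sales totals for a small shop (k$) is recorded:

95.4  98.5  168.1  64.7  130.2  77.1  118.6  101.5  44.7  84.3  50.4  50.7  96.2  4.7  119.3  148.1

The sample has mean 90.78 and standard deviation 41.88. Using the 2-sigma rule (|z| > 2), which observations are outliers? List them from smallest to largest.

Cutoffs at x̄ ± 2s: 90.78 ± 2·41.88 = [7.02, 174.54].
4.7: z = -2.06, |z| > 2 → outlier.
Every other value lies within [7.02, 174.54].

4.7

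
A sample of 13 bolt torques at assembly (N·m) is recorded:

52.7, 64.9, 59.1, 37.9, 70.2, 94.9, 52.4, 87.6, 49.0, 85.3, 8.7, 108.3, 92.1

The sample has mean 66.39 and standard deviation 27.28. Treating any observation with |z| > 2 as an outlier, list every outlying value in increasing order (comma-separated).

Cutoffs at x̄ ± 2s: 66.39 ± 2·27.28 = [11.83, 120.95].
8.7: z = -2.11, |z| > 2 → outlier.
Every other value lies within [11.83, 120.95].

8.7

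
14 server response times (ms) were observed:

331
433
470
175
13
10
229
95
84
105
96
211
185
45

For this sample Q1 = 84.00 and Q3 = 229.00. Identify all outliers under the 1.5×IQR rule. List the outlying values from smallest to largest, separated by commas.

470

IQR = Q3 − Q1 = 229.00 − 84.00 = 145.00.
Lower fence = Q1 − 1.5·IQR = 84.00 − 217.50 = -133.50.
Upper fence = Q3 + 1.5·IQR = 229.00 + 217.50 = 446.50.
470 > 446.50 → outlier.
All remaining values lie within [-133.50, 446.50].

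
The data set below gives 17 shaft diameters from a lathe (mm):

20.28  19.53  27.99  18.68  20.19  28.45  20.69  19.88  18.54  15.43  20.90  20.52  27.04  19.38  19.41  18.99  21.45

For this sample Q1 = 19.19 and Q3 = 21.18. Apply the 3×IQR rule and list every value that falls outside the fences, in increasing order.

IQR = Q3 − Q1 = 21.18 − 19.19 = 1.99.
Lower fence = Q1 − 3·IQR = 19.19 − 5.97 = 13.22.
Upper fence = Q3 + 3·IQR = 21.18 + 5.97 = 27.15.
27.99 > 27.15 → outlier.
28.45 > 27.15 → outlier.
All remaining values lie within [13.22, 27.15].

27.99, 28.45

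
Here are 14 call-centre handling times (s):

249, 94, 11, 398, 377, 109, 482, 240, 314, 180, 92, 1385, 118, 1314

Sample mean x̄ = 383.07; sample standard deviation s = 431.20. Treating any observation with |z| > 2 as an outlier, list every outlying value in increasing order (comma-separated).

1314, 1385

Cutoffs at x̄ ± 2s: 383.07 ± 2·431.20 = [-479.33, 1245.47].
1314: z = 2.16, |z| > 2 → outlier.
1385: z = 2.32, |z| > 2 → outlier.
Every other value lies within [-479.33, 1245.47].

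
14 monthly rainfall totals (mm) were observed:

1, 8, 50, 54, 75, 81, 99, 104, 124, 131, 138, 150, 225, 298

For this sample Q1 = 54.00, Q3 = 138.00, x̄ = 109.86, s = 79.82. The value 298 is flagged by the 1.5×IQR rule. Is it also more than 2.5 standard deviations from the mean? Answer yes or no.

no

z = (298 − 109.86) / 79.82 = 2.36.
|z| = 2.36 ≤ 2.5.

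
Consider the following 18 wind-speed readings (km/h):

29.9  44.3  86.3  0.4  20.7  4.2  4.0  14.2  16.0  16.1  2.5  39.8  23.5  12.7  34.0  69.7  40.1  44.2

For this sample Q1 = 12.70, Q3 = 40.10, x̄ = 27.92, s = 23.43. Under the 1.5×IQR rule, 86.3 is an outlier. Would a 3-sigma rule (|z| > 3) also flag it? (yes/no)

z = (86.3 − 27.92) / 23.43 = 2.49.
|z| = 2.49 ≤ 3.

no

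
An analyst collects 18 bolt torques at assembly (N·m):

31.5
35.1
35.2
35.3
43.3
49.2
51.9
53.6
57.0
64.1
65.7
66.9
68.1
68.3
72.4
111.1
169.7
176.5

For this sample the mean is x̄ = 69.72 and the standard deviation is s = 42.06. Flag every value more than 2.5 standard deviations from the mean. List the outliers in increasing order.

Cutoffs at x̄ ± 2.5s: 69.72 ± 2.5·42.06 = [-35.43, 174.87].
176.5: z = 2.54, |z| > 2.5 → outlier.
Every other value lies within [-35.43, 174.87].

176.5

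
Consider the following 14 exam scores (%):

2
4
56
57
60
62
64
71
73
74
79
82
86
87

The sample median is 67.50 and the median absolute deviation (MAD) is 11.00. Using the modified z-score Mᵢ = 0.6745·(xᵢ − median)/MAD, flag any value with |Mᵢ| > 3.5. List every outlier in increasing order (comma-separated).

|Mᵢ| > 3.5 ⇔ |xᵢ − 67.50| > 3.5·11.00/0.6745 = 57.08.
So outliers lie outside [10.42, 124.58].
2: M = -4.02 → outlier.
4: M = -3.89 → outlier.

2, 4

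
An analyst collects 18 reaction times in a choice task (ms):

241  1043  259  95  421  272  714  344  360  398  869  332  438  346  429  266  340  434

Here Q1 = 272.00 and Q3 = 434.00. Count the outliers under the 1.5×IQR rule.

IQR = 162.00; fences at 272.00 − 243.00 = 29.00 and 434.00 + 243.00 = 677.00.
Outside the cutoffs: 714, 869, 1043.

3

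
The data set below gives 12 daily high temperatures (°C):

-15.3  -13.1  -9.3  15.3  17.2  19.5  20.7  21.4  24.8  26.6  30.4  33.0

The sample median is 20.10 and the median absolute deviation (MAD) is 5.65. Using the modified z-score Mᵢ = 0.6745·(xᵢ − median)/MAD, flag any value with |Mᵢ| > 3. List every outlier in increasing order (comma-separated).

|Mᵢ| > 3 ⇔ |xᵢ − 20.10| > 3·5.65/0.6745 = 25.13.
So outliers lie outside [-5.03, 45.23].
-15.3: M = -4.23 → outlier.
-13.1: M = -3.96 → outlier.
-9.3: M = -3.51 → outlier.

-15.3, -13.1, -9.3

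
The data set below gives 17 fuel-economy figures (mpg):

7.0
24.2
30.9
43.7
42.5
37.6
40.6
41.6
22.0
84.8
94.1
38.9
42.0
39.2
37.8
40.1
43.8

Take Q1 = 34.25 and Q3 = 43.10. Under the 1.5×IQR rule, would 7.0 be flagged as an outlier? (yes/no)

yes

IQR = Q3 − Q1 = 43.10 − 34.25 = 8.85.
Lower fence = Q1 − 1.5·IQR = 34.25 − 13.275 = 20.975.
Upper fence = Q3 + 1.5·IQR = 43.10 + 13.275 = 56.375.
7.0 lies below the lower fence.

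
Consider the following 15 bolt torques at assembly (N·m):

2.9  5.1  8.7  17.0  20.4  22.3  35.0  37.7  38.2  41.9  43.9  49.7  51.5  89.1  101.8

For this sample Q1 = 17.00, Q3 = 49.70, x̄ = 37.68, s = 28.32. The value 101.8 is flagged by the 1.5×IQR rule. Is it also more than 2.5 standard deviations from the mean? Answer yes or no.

no

z = (101.8 − 37.68) / 28.32 = 2.26.
|z| = 2.26 ≤ 2.5.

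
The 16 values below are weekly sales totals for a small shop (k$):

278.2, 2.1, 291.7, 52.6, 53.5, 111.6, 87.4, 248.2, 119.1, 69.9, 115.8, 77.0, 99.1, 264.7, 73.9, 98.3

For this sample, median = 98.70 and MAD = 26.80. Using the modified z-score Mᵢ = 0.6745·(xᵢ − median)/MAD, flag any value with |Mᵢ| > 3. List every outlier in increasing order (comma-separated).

|Mᵢ| > 3 ⇔ |xᵢ − 98.70| > 3·26.80/0.6745 = 119.20.
So outliers lie outside [-20.50, 217.90].
248.2: M = 3.76 → outlier.
264.7: M = 4.18 → outlier.
278.2: M = 4.52 → outlier.
291.7: M = 4.86 → outlier.

248.2, 264.7, 278.2, 291.7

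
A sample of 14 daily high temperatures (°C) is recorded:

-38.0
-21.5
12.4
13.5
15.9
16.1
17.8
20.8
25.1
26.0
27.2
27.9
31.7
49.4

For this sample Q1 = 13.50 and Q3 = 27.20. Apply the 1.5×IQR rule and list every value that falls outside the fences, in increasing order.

-38.0, -21.5, 49.4

IQR = Q3 − Q1 = 27.20 − 13.50 = 13.70.
Lower fence = Q1 − 1.5·IQR = 13.50 − 20.55 = -7.05.
Upper fence = Q3 + 1.5·IQR = 27.20 + 20.55 = 47.75.
-38.0 < -7.05 → outlier.
-21.5 < -7.05 → outlier.
49.4 > 47.75 → outlier.
All remaining values lie within [-7.05, 47.75].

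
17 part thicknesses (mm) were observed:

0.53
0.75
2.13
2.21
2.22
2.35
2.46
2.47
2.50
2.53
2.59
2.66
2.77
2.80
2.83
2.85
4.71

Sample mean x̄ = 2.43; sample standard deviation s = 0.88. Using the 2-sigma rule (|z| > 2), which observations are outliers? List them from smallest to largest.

Cutoffs at x̄ ± 2s: 2.43 ± 2·0.88 = [0.67, 4.19].
0.53: z = -2.16, |z| > 2 → outlier.
4.71: z = 2.59, |z| > 2 → outlier.
Every other value lies within [0.67, 4.19].

0.53, 4.71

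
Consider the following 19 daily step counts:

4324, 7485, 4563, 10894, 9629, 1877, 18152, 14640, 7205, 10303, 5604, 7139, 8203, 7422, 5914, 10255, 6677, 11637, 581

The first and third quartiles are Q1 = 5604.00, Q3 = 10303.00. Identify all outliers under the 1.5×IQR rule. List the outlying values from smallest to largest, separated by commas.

18152

IQR = Q3 − Q1 = 10303.00 − 5604.00 = 4699.00.
Lower fence = Q1 − 1.5·IQR = 5604.00 − 7048.50 = -1444.50.
Upper fence = Q3 + 1.5·IQR = 10303.00 + 7048.50 = 17351.50.
18152 > 17351.50 → outlier.
All remaining values lie within [-1444.50, 17351.50].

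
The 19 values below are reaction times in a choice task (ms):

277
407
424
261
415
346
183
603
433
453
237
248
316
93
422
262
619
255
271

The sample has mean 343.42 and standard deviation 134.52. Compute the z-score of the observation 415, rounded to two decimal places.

z = (415 − 343.42) / 134.52 = 0.53.

0.53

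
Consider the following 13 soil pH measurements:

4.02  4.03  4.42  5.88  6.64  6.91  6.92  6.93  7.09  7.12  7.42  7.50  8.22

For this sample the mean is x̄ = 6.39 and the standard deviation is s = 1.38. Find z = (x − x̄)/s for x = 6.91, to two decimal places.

z = (6.91 − 6.39) / 1.38 = 0.38.

0.38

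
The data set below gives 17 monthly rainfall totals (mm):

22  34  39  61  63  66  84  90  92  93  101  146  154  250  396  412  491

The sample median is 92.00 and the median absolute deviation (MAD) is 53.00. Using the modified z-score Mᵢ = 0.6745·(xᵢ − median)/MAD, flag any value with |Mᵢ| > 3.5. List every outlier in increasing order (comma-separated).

396, 412, 491

|Mᵢ| > 3.5 ⇔ |xᵢ − 92.00| > 3.5·53.00/0.6745 = 275.02.
So outliers lie outside [-183.02, 367.02].
396: M = 3.87 → outlier.
412: M = 4.07 → outlier.
491: M = 5.08 → outlier.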